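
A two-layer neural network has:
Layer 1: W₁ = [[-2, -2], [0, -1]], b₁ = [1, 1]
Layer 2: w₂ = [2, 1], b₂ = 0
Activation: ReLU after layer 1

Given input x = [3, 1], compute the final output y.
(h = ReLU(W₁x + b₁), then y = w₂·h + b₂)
y = 0

Layer 1 pre-activation: z₁ = [-7, 0]
After ReLU: h = [0, 0]
Layer 2 output: y = 2×0 + 1×0 + 0 = 0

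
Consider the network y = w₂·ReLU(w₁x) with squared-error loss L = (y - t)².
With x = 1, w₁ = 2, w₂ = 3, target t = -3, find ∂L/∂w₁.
∂L/∂w₁ = 54

Forward pass:
z = w₁x = 2×1 = 2
h = ReLU(2) = 2
y = w₂h = 3×2 = 6

Backward pass:
∂L/∂y = 2(y - t) = 2(6 - -3) = 18
∂y/∂h = w₂ = 3
∂h/∂z = 1 (ReLU derivative)
∂z/∂w₁ = x = 1

∂L/∂w₁ = 18 × 3 × 1 × 1 = 54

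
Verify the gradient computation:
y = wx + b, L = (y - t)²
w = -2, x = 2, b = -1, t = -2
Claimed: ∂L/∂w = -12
Correct

y = (-2)(2) + -1 = -5
∂L/∂y = 2(y - t) = 2(-5 - -2) = -6
∂y/∂w = x = 2
∂L/∂w = -6 × 2 = -12

Claimed value: -12
Correct: The correct gradient is -12.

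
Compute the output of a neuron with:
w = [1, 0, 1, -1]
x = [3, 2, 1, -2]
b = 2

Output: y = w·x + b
y = 8

y = (1)(3) + (0)(2) + (1)(1) + (-1)(-2) + 2 = 8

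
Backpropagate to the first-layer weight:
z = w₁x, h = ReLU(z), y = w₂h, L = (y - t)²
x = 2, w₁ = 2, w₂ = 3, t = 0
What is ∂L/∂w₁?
∂L/∂w₁ = 144

Forward pass:
z = w₁x = 2×2 = 4
h = ReLU(4) = 4
y = w₂h = 3×4 = 12

Backward pass:
∂L/∂y = 2(y - t) = 2(12 - 0) = 24
∂y/∂h = w₂ = 3
∂h/∂z = 1 (ReLU derivative)
∂z/∂w₁ = x = 2

∂L/∂w₁ = 24 × 3 × 1 × 2 = 144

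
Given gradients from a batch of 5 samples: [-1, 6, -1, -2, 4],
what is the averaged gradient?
Average gradient = 1.2

Average = (1/5)(-1 + 6 + -1 + -2 + 4) = 6/5 = 1.2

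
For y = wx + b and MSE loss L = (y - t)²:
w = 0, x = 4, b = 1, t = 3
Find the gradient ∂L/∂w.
∂L/∂w = -16

y = wx + b = (0)(4) + 1 = 1
∂L/∂y = 2(y - t) = 2(1 - 3) = -4
∂y/∂w = x = 4
∂L/∂w = ∂L/∂y · ∂y/∂w = -4 × 4 = -16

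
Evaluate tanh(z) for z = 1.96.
0.9611

tanh(1.96) = (e^(1.96) - e^(-1.96))/(e^(1.96) + e^(-1.96)) = 0.9611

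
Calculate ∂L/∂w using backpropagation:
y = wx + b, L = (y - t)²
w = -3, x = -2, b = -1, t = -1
∂L/∂w = -24

y = wx + b = (-3)(-2) + -1 = 5
∂L/∂y = 2(y - t) = 2(5 - -1) = 12
∂y/∂w = x = -2
∂L/∂w = ∂L/∂y · ∂y/∂w = 12 × -2 = -24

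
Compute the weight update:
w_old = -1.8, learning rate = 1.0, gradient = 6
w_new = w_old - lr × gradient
w_new = -7.8

w_new = w - η·∂L/∂w = -1.8 - 1.0×(6) = -1.8 - (6) = -7.8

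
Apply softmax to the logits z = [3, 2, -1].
p = [0.7214, 0.2654, 0.0132]

exp(z) = [20.09, 7.389, 0.3679]
Sum = 27.84
p = [0.7214, 0.2654, 0.0132]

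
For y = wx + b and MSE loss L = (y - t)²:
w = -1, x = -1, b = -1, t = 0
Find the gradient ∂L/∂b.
∂L/∂b = 0

y = wx + b = (-1)(-1) + -1 = 0
∂L/∂y = 2(y - t) = 2(0 - 0) = 0
∂y/∂b = 1
∂L/∂b = ∂L/∂y · ∂y/∂b = 0 × 1 = 0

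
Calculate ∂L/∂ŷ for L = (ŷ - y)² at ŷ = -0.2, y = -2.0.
∂L/∂ŷ = 3.6

∂L/∂ŷ = 2(ŷ - y) = 2(-0.2 - -2.0) = 2(1.8) = 3.6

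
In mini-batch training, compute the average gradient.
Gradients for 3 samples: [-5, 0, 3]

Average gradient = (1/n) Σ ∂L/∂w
Average gradient = -0.6667

Average = (1/3)(-5 + 0 + 3) = -2/3 = -0.6667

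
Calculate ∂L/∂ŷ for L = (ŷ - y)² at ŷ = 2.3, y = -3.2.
∂L/∂ŷ = 11.0

∂L/∂ŷ = 2(ŷ - y) = 2(2.3 - -3.2) = 2(5.5) = 11.0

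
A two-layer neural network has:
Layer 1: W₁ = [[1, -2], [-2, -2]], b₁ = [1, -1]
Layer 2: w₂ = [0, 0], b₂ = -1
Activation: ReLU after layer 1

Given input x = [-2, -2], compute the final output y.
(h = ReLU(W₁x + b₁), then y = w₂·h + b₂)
y = -1

Layer 1 pre-activation: z₁ = [3, 7]
After ReLU: h = [3, 7]
Layer 2 output: y = 0×3 + 0×7 + -1 = -1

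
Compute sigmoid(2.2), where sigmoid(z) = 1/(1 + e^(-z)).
0.9002

sigmoid(2.2) = 1/(1 + e^(-2.2)) = 1/(1 + 0.1108) = 0.9002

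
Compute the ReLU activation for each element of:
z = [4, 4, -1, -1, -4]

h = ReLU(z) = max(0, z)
h = [4, 4, 0, 0, 0]

ReLU applied element-wise: max(0,4)=4, max(0,4)=4, max(0,-1)=0, max(0,-1)=0, max(0,-4)=0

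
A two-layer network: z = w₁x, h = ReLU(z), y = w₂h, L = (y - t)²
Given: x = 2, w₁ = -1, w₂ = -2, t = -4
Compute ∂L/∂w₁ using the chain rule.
∂L/∂w₁ = 0

Forward pass:
z = w₁x = -1×2 = -2
h = ReLU(-2) = 0
y = w₂h = -2×0 = 0

Backward pass:
∂L/∂y = 2(y - t) = 2(0 - -4) = 8
∂y/∂h = w₂ = -2
∂h/∂z = 0 (ReLU derivative)
∂z/∂w₁ = x = 2

∂L/∂w₁ = 8 × -2 × 0 × 2 = 0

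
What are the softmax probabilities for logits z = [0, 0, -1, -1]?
p = [0.3655, 0.3655, 0.1345, 0.1345]

exp(z) = [1, 1, 0.3679, 0.3679]
Sum = 2.736
p = [0.3655, 0.3655, 0.1345, 0.1345]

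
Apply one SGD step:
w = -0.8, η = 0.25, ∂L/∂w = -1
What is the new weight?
w_new = -0.55

w_new = w - η·∂L/∂w = -0.8 - 0.25×(-1) = -0.8 - (-0.25) = -0.55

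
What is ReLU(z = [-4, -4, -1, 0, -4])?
h = [0, 0, 0, 0, 0]

ReLU applied element-wise: max(0,-4)=0, max(0,-4)=0, max(0,-1)=0, max(0,0)=0, max(0,-4)=0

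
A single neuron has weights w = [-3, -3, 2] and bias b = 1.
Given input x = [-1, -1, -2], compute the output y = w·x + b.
y = 3

y = (-3)(-1) + (-3)(-1) + (2)(-2) + 1 = 3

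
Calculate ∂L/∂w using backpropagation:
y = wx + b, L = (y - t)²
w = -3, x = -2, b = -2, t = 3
∂L/∂w = -4

y = wx + b = (-3)(-2) + -2 = 4
∂L/∂y = 2(y - t) = 2(4 - 3) = 2
∂y/∂w = x = -2
∂L/∂w = ∂L/∂y · ∂y/∂w = 2 × -2 = -4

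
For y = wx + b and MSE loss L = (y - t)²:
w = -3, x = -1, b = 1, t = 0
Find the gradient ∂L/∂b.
∂L/∂b = 8

y = wx + b = (-3)(-1) + 1 = 4
∂L/∂y = 2(y - t) = 2(4 - 0) = 8
∂y/∂b = 1
∂L/∂b = ∂L/∂y · ∂y/∂b = 8 × 1 = 8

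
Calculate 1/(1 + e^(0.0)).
0.5

sigmoid(0.0) = 1/(1 + e^(0.0)) = 1/(1 + 1) = 0.5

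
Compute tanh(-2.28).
-0.9793

tanh(-2.28) = (e^(-2.28) - e^(2.28))/(e^(-2.28) + e^(2.28)) = -0.9793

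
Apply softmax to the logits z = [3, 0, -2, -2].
p = [0.9405, 0.0468, 0.0063, 0.0063]

exp(z) = [20.09, 1, 0.1353, 0.1353]
Sum = 21.36
p = [0.9405, 0.0468, 0.0063, 0.0063]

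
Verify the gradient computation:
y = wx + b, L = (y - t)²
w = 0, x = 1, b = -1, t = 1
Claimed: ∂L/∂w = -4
Correct

y = (0)(1) + -1 = -1
∂L/∂y = 2(y - t) = 2(-1 - 1) = -4
∂y/∂w = x = 1
∂L/∂w = -4 × 1 = -4

Claimed value: -4
Correct: The correct gradient is -4.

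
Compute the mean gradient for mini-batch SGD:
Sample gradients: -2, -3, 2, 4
Average gradient = 0.25

Average = (1/4)(-2 + -3 + 2 + 4) = 1/4 = 0.25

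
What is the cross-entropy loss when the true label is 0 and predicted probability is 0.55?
L = 0.7985

L = -0·log(0.55) - 1·log(0.45) = -log(0.45) = 0.7985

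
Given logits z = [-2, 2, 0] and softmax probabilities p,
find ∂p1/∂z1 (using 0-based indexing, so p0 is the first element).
∂p1/∂z1 = 0.1154

p = softmax(z) = [0.01588, 0.8668, 0.1173]
p1 = 0.8668

∂p1/∂z1 = p1(1 - p1) = 0.8668 × (1 - 0.8668) = 0.1154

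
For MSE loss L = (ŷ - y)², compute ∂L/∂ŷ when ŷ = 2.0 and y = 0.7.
∂L/∂ŷ = 2.6

∂L/∂ŷ = 2(ŷ - y) = 2(2.0 - 0.7) = 2(1.3) = 2.6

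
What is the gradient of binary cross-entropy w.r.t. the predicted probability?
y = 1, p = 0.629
∂L/∂p = -1.59

∂L/∂p = -y/p + (1-y)/(1-p) = -1/0.629 + 0 = -1.59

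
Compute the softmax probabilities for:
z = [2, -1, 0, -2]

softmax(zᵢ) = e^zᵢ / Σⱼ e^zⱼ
p = [0.831, 0.0414, 0.1125, 0.0152]

exp(z) = [7.389, 0.3679, 1, 0.1353]
Sum = 8.892
p = [0.831, 0.0414, 0.1125, 0.0152]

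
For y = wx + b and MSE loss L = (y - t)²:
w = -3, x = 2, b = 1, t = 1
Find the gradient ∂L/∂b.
∂L/∂b = -12

y = wx + b = (-3)(2) + 1 = -5
∂L/∂y = 2(y - t) = 2(-5 - 1) = -12
∂y/∂b = 1
∂L/∂b = ∂L/∂y · ∂y/∂b = -12 × 1 = -12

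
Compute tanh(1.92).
0.9579

tanh(1.92) = (e^(1.92) - e^(-1.92))/(e^(1.92) + e^(-1.92)) = 0.9579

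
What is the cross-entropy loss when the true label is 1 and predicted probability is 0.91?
L = 0.09431

L = -1·log(0.91) - 0·log(0.09) = -log(0.91) = 0.09431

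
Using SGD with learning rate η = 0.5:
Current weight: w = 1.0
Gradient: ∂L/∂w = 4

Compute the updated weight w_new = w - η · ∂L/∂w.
w_new = -1

w_new = w - η·∂L/∂w = 1.0 - 0.5×(4) = 1.0 - (2) = -1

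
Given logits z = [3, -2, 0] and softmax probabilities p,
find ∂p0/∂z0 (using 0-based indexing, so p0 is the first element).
∂p0/∂z0 = 0.05064

p = softmax(z) = [0.9465, 0.006377, 0.04712]
p0 = 0.9465

∂p0/∂z0 = p0(1 - p0) = 0.9465 × (1 - 0.9465) = 0.05064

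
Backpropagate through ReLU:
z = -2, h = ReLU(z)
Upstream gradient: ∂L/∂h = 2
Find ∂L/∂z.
∂L/∂z = 0

h = ReLU(-2) = 0
Since z < 0: ∂h/∂z = 0
∂L/∂z = ∂L/∂h · ∂h/∂z = 2 × 0 = 0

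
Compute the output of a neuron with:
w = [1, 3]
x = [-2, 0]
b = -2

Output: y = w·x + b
y = -4

y = (1)(-2) + (3)(0) + -2 = -4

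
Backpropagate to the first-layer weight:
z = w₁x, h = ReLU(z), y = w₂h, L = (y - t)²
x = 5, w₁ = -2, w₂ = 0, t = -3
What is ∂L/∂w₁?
∂L/∂w₁ = 0

Forward pass:
z = w₁x = -2×5 = -10
h = ReLU(-10) = 0
y = w₂h = 0×0 = 0

Backward pass:
∂L/∂y = 2(y - t) = 2(0 - -3) = 6
∂y/∂h = w₂ = 0
∂h/∂z = 0 (ReLU derivative)
∂z/∂w₁ = x = 5

∂L/∂w₁ = 6 × 0 × 0 × 5 = 0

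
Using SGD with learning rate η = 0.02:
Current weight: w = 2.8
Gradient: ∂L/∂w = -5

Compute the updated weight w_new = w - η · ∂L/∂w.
w_new = 2.9

w_new = w - η·∂L/∂w = 2.8 - 0.02×(-5) = 2.8 - (-0.1) = 2.9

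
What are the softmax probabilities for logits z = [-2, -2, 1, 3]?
p = [0.0059, 0.0059, 0.1178, 0.8705]

exp(z) = [0.1353, 0.1353, 2.718, 20.09]
Sum = 23.07
p = [0.0059, 0.0059, 0.1178, 0.8705]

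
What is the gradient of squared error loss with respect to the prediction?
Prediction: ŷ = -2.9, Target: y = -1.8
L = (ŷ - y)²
∂L/∂ŷ = -2.2

∂L/∂ŷ = 2(ŷ - y) = 2(-2.9 - -1.8) = 2(-1.1) = -2.2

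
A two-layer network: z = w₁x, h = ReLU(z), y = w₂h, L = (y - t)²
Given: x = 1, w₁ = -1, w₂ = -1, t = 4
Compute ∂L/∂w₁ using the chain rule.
∂L/∂w₁ = 0

Forward pass:
z = w₁x = -1×1 = -1
h = ReLU(-1) = 0
y = w₂h = -1×0 = 0

Backward pass:
∂L/∂y = 2(y - t) = 2(0 - 4) = -8
∂y/∂h = w₂ = -1
∂h/∂z = 0 (ReLU derivative)
∂z/∂w₁ = x = 1

∂L/∂w₁ = -8 × -1 × 0 × 1 = 0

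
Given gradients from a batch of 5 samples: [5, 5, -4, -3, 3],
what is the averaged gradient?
Average gradient = 1.2

Average = (1/5)(5 + 5 + -4 + -3 + 3) = 6/5 = 1.2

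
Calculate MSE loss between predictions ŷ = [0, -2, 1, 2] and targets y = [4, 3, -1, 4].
MSE = 12.25

MSE = (1/4)((0-4)² + (-2-3)² + (1--1)² + (2-4)²) = (1/4)(16 + 25 + 4 + 4) = 12.25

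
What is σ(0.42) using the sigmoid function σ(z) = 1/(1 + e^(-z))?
0.6035

sigmoid(0.42) = 1/(1 + e^(-0.42)) = 1/(1 + 0.657) = 0.6035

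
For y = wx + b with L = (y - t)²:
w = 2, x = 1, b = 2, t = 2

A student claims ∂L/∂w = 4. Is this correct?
Correct

y = (2)(1) + 2 = 4
∂L/∂y = 2(y - t) = 2(4 - 2) = 4
∂y/∂w = x = 1
∂L/∂w = 4 × 1 = 4

Claimed value: 4
Correct: The correct gradient is 4.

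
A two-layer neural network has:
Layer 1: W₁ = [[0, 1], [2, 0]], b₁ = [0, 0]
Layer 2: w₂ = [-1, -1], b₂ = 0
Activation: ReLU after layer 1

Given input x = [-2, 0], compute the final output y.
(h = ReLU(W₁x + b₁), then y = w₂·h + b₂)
y = 0

Layer 1 pre-activation: z₁ = [0, -4]
After ReLU: h = [0, 0]
Layer 2 output: y = -1×0 + -1×0 + 0 = 0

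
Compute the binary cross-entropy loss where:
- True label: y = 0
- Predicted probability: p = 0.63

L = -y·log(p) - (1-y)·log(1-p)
L = 0.9943

L = -0·log(0.63) - 1·log(0.37) = -log(0.37) = 0.9943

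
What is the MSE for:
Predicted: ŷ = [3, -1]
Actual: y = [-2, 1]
MSE = 14.5

MSE = (1/2)((3--2)² + (-1-1)²) = (1/2)(25 + 4) = 14.5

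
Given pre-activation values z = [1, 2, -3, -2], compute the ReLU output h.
h = [1, 2, 0, 0]

ReLU applied element-wise: max(0,1)=1, max(0,2)=2, max(0,-3)=0, max(0,-2)=0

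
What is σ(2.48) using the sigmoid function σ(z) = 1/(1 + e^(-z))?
0.9227

sigmoid(2.48) = 1/(1 + e^(-2.48)) = 1/(1 + 0.08374) = 0.9227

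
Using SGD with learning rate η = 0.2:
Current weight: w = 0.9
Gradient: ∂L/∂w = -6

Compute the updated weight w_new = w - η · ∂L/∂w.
w_new = 2.1

w_new = w - η·∂L/∂w = 0.9 - 0.2×(-6) = 0.9 - (-1.2) = 2.1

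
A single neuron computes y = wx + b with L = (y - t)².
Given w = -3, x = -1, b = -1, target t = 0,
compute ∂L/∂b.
∂L/∂b = 4

y = wx + b = (-3)(-1) + -1 = 2
∂L/∂y = 2(y - t) = 2(2 - 0) = 4
∂y/∂b = 1
∂L/∂b = ∂L/∂y · ∂y/∂b = 4 × 1 = 4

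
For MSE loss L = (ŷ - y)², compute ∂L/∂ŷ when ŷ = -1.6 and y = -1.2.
∂L/∂ŷ = -0.8

∂L/∂ŷ = 2(ŷ - y) = 2(-1.6 - -1.2) = 2(-0.4) = -0.8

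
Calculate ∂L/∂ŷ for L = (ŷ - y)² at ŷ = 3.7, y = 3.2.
∂L/∂ŷ = 1.0

∂L/∂ŷ = 2(ŷ - y) = 2(3.7 - 3.2) = 2(0.5) = 1.0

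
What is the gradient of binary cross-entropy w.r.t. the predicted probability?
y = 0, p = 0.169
∂L/∂p = 1.203

∂L/∂p = -y/p + (1-y)/(1-p) = 0 + 1/0.831 = 1.203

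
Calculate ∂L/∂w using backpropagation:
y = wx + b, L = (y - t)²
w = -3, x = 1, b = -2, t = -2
∂L/∂w = -6

y = wx + b = (-3)(1) + -2 = -5
∂L/∂y = 2(y - t) = 2(-5 - -2) = -6
∂y/∂w = x = 1
∂L/∂w = ∂L/∂y · ∂y/∂w = -6 × 1 = -6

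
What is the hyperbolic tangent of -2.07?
-0.9687

tanh(-2.07) = (e^(-2.07) - e^(2.07))/(e^(-2.07) + e^(2.07)) = -0.9687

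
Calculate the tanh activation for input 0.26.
0.2543

tanh(0.26) = (e^(0.26) - e^(-0.26))/(e^(0.26) + e^(-0.26)) = 0.2543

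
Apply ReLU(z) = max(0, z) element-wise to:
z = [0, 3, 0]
h = [0, 3, 0]

ReLU applied element-wise: max(0,0)=0, max(0,3)=3, max(0,0)=0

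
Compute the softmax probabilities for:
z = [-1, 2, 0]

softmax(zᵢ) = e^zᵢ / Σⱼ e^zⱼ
p = [0.042, 0.8438, 0.1142]

exp(z) = [0.3679, 7.389, 1]
Sum = 8.757
p = [0.042, 0.8438, 0.1142]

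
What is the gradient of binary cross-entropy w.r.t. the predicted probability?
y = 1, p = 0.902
∂L/∂p = -1.109

∂L/∂p = -y/p + (1-y)/(1-p) = -1/0.902 + 0 = -1.109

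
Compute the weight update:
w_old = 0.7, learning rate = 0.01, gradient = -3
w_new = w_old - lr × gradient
w_new = 0.73

w_new = w - η·∂L/∂w = 0.7 - 0.01×(-3) = 0.7 - (-0.03) = 0.73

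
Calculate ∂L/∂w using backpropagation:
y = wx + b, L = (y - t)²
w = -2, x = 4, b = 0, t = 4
∂L/∂w = -96

y = wx + b = (-2)(4) + 0 = -8
∂L/∂y = 2(y - t) = 2(-8 - 4) = -24
∂y/∂w = x = 4
∂L/∂w = ∂L/∂y · ∂y/∂w = -24 × 4 = -96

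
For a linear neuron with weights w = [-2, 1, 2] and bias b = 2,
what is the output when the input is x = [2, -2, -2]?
y = -8

y = (-2)(2) + (1)(-2) + (2)(-2) + 2 = -8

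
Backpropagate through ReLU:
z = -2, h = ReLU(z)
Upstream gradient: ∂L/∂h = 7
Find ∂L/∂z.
∂L/∂z = 0

h = ReLU(-2) = 0
Since z < 0: ∂h/∂z = 0
∂L/∂z = ∂L/∂h · ∂h/∂z = 7 × 0 = 0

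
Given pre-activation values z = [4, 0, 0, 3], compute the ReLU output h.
h = [4, 0, 0, 3]

ReLU applied element-wise: max(0,4)=4, max(0,0)=0, max(0,0)=0, max(0,3)=3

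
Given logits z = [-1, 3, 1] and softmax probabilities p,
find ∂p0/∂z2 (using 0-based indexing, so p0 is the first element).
∂p0/∂z2 = -0.001862

p = softmax(z) = [0.01588, 0.8668, 0.1173]
p0 = 0.01588, p2 = 0.1173

∂p0/∂z2 = -p0 × p2 = -0.01588 × 0.1173 = -0.001862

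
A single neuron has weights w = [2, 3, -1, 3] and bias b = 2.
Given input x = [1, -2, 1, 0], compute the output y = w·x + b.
y = -3

y = (2)(1) + (3)(-2) + (-1)(1) + (3)(0) + 2 = -3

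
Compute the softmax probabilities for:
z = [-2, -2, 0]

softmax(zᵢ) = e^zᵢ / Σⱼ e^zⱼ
p = [0.1065, 0.1065, 0.787]

exp(z) = [0.1353, 0.1353, 1]
Sum = 1.271
p = [0.1065, 0.1065, 0.787]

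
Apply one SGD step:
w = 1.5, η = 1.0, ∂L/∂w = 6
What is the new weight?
w_new = -4.5

w_new = w - η·∂L/∂w = 1.5 - 1.0×(6) = 1.5 - (6) = -4.5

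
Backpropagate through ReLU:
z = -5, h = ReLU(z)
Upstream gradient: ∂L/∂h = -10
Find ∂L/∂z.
∂L/∂z = 0

h = ReLU(-5) = 0
Since z < 0: ∂h/∂z = 0
∂L/∂z = ∂L/∂h · ∂h/∂z = -10 × 0 = 0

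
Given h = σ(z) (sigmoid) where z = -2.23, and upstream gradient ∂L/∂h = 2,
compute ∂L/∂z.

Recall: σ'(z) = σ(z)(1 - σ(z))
∂L/∂z = 0.1753

σ(-2.23) = 0.09709
σ'(-2.23) = σ(-2.23)(1 - σ(-2.23)) = 0.09709 × 0.9029 = 0.08766
∂L/∂z = ∂L/∂h · σ'(z) = 2 × 0.08766 = 0.1753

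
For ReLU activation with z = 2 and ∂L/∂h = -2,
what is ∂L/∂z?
∂L/∂z = -2

h = ReLU(2) = 2
Since z > 0: ∂h/∂z = 1
∂L/∂z = ∂L/∂h · ∂h/∂z = -2 × 1 = -2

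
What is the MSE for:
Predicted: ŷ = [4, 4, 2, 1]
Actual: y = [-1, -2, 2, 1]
MSE = 15.25

MSE = (1/4)((4--1)² + (4--2)² + (2-2)² + (1-1)²) = (1/4)(25 + 36 + 0 + 0) = 15.25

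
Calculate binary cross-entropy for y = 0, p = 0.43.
L = 0.5621

L = -0·log(0.43) - 1·log(0.57) = -log(0.57) = 0.5621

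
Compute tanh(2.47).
0.9858

tanh(2.47) = (e^(2.47) - e^(-2.47))/(e^(2.47) + e^(-2.47)) = 0.9858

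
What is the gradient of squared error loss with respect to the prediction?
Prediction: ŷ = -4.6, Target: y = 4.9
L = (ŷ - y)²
∂L/∂ŷ = -19.0

∂L/∂ŷ = 2(ŷ - y) = 2(-4.6 - 4.9) = 2(-9.5) = -19.0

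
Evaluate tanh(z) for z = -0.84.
-0.6858

tanh(-0.84) = (e^(-0.84) - e^(0.84))/(e^(-0.84) + e^(0.84)) = -0.6858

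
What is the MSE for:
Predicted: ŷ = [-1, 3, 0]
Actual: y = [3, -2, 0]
MSE = 13.67

MSE = (1/3)((-1-3)² + (3--2)² + (0-0)²) = (1/3)(16 + 25 + 0) = 13.67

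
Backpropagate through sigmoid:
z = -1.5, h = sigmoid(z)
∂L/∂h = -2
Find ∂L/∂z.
∂L/∂z = -0.2983

σ(-1.5) = 0.1824
σ'(-1.5) = σ(-1.5)(1 - σ(-1.5)) = 0.1824 × 0.8176 = 0.1491
∂L/∂z = ∂L/∂h · σ'(z) = -2 × 0.1491 = -0.2983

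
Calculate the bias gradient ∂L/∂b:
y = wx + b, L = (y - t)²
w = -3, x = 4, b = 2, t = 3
∂L/∂b = -26

y = wx + b = (-3)(4) + 2 = -10
∂L/∂y = 2(y - t) = 2(-10 - 3) = -26
∂y/∂b = 1
∂L/∂b = ∂L/∂y · ∂y/∂b = -26 × 1 = -26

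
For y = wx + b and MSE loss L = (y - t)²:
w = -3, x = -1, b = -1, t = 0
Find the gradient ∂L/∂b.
∂L/∂b = 4

y = wx + b = (-3)(-1) + -1 = 2
∂L/∂y = 2(y - t) = 2(2 - 0) = 4
∂y/∂b = 1
∂L/∂b = ∂L/∂y · ∂y/∂b = 4 × 1 = 4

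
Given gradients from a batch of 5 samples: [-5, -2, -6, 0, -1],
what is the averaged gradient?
Average gradient = -2.8

Average = (1/5)(-5 + -2 + -6 + 0 + -1) = -14/5 = -2.8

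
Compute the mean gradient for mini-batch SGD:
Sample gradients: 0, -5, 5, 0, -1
Average gradient = -0.2

Average = (1/5)(0 + -5 + 5 + 0 + -1) = -1/5 = -0.2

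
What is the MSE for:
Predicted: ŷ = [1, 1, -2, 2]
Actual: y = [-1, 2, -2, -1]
MSE = 3.5

MSE = (1/4)((1--1)² + (1-2)² + (-2--2)² + (2--1)²) = (1/4)(4 + 1 + 0 + 9) = 3.5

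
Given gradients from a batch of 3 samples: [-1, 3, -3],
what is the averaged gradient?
Average gradient = -0.3333

Average = (1/3)(-1 + 3 + -3) = -1/3 = -0.3333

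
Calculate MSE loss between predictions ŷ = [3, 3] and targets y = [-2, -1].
MSE = 20.5

MSE = (1/2)((3--2)² + (3--1)²) = (1/2)(25 + 16) = 20.5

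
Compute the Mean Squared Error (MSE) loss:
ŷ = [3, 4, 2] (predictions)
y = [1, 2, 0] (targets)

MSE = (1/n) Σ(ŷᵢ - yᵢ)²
MSE = 4

MSE = (1/3)((3-1)² + (4-2)² + (2-0)²) = (1/3)(4 + 4 + 4) = 4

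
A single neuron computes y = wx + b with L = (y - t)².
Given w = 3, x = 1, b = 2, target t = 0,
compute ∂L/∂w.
∂L/∂w = 10

y = wx + b = (3)(1) + 2 = 5
∂L/∂y = 2(y - t) = 2(5 - 0) = 10
∂y/∂w = x = 1
∂L/∂w = ∂L/∂y · ∂y/∂w = 10 × 1 = 10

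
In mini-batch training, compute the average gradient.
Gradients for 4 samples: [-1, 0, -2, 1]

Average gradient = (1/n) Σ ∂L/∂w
Average gradient = -0.5

Average = (1/4)(-1 + 0 + -2 + 1) = -2/4 = -0.5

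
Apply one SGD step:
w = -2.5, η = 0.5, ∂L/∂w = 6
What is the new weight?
w_new = -5.5

w_new = w - η·∂L/∂w = -2.5 - 0.5×(6) = -2.5 - (3) = -5.5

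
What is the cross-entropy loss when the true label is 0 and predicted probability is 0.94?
L = 2.813

L = -0·log(0.94) - 1·log(0.06) = -log(0.06) = 2.813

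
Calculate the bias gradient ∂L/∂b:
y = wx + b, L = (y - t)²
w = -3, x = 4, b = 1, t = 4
∂L/∂b = -30

y = wx + b = (-3)(4) + 1 = -11
∂L/∂y = 2(y - t) = 2(-11 - 4) = -30
∂y/∂b = 1
∂L/∂b = ∂L/∂y · ∂y/∂b = -30 × 1 = -30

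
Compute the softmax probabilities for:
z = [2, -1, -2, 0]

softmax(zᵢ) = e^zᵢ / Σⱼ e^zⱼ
p = [0.831, 0.0414, 0.0152, 0.1125]

exp(z) = [7.389, 0.3679, 0.1353, 1]
Sum = 8.892
p = [0.831, 0.0414, 0.0152, 0.1125]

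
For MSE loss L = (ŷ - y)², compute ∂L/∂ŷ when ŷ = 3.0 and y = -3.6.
∂L/∂ŷ = 13.2

∂L/∂ŷ = 2(ŷ - y) = 2(3.0 - -3.6) = 2(6.6) = 13.2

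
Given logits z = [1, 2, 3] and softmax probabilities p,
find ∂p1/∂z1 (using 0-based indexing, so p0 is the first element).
∂p1/∂z1 = 0.1848

p = softmax(z) = [0.09003, 0.2447, 0.6652]
p1 = 0.2447

∂p1/∂z1 = p1(1 - p1) = 0.2447 × (1 - 0.2447) = 0.1848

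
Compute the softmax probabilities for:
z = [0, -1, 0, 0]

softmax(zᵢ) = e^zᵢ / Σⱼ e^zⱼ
p = [0.2969, 0.1092, 0.2969, 0.2969]

exp(z) = [1, 0.3679, 1, 1]
Sum = 3.368
p = [0.2969, 0.1092, 0.2969, 0.2969]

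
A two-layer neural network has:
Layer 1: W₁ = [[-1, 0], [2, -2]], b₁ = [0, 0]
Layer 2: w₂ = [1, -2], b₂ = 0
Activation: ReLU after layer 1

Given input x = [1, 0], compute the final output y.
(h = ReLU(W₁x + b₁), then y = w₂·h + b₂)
y = -4

Layer 1 pre-activation: z₁ = [-1, 2]
After ReLU: h = [0, 2]
Layer 2 output: y = 1×0 + -2×2 + 0 = -4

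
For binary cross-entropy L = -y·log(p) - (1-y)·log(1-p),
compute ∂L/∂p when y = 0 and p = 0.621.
∂L/∂p = 2.639

∂L/∂p = -y/p + (1-y)/(1-p) = 0 + 1/0.379 = 2.639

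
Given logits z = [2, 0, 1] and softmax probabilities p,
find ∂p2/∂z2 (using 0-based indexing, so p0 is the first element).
∂p2/∂z2 = 0.1848

p = softmax(z) = [0.6652, 0.09003, 0.2447]
p2 = 0.2447

∂p2/∂z2 = p2(1 - p2) = 0.2447 × (1 - 0.2447) = 0.1848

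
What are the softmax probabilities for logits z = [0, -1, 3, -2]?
p = [0.0463, 0.017, 0.9304, 0.0063]

exp(z) = [1, 0.3679, 20.09, 0.1353]
Sum = 21.59
p = [0.0463, 0.017, 0.9304, 0.0063]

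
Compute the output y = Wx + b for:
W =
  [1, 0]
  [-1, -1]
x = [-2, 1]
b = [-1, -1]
y = [-3, 0]

Wx = [1×-2 + 0×1, -1×-2 + -1×1]
   = [-2, 1]
y = Wx + b = [-2 + -1, 1 + -1] = [-3, 0]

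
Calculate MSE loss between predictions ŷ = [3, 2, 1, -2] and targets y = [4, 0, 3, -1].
MSE = 2.5

MSE = (1/4)((3-4)² + (2-0)² + (1-3)² + (-2--1)²) = (1/4)(1 + 4 + 4 + 1) = 2.5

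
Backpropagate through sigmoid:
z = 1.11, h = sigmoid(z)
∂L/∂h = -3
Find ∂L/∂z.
∂L/∂z = -0.5593

σ(1.11) = 0.7521
σ'(1.11) = σ(1.11)(1 - σ(1.11)) = 0.7521 × 0.2479 = 0.1864
∂L/∂z = ∂L/∂h · σ'(z) = -3 × 0.1864 = -0.5593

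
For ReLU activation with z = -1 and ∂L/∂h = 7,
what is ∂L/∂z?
∂L/∂z = 0

h = ReLU(-1) = 0
Since z < 0: ∂h/∂z = 0
∂L/∂z = ∂L/∂h · ∂h/∂z = 7 × 0 = 0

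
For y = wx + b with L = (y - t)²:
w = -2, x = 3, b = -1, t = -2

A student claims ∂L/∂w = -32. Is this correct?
Incorrect

y = (-2)(3) + -1 = -7
∂L/∂y = 2(y - t) = 2(-7 - -2) = -10
∂y/∂w = x = 3
∂L/∂w = -10 × 3 = -30

Claimed value: -32
Incorrect: The correct gradient is -30.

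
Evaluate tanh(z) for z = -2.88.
-0.9937

tanh(-2.88) = (e^(-2.88) - e^(2.88))/(e^(-2.88) + e^(2.88)) = -0.9937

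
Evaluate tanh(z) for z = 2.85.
0.9933

tanh(2.85) = (e^(2.85) - e^(-2.85))/(e^(2.85) + e^(-2.85)) = 0.9933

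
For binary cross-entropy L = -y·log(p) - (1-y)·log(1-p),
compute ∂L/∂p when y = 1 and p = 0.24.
∂L/∂p = -4.167

∂L/∂p = -y/p + (1-y)/(1-p) = -1/0.24 + 0 = -4.167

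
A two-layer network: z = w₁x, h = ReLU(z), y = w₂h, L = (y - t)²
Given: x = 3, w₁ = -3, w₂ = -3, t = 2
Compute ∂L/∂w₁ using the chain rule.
∂L/∂w₁ = 0

Forward pass:
z = w₁x = -3×3 = -9
h = ReLU(-9) = 0
y = w₂h = -3×0 = 0

Backward pass:
∂L/∂y = 2(y - t) = 2(0 - 2) = -4
∂y/∂h = w₂ = -3
∂h/∂z = 0 (ReLU derivative)
∂z/∂w₁ = x = 3

∂L/∂w₁ = -4 × -3 × 0 × 3 = 0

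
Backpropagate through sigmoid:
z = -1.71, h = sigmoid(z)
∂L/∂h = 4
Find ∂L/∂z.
∂L/∂z = 0.5188

σ(-1.71) = 0.1532
σ'(-1.71) = σ(-1.71)(1 - σ(-1.71)) = 0.1532 × 0.8468 = 0.1297
∂L/∂z = ∂L/∂h · σ'(z) = 4 × 0.1297 = 0.5188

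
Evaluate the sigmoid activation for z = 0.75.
0.6792

sigmoid(0.75) = 1/(1 + e^(-0.75)) = 1/(1 + 0.4724) = 0.6792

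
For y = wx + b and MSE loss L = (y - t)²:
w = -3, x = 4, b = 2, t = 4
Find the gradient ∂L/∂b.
∂L/∂b = -28

y = wx + b = (-3)(4) + 2 = -10
∂L/∂y = 2(y - t) = 2(-10 - 4) = -28
∂y/∂b = 1
∂L/∂b = ∂L/∂y · ∂y/∂b = -28 × 1 = -28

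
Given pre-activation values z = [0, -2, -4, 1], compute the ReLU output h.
h = [0, 0, 0, 1]

ReLU applied element-wise: max(0,0)=0, max(0,-2)=0, max(0,-4)=0, max(0,1)=1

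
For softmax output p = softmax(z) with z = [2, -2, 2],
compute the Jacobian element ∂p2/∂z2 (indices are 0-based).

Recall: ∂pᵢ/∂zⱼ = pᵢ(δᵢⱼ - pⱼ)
∂p2/∂z2 = 0.25

p = softmax(z) = [0.4955, 0.009075, 0.4955]
p2 = 0.4955

∂p2/∂z2 = p2(1 - p2) = 0.4955 × (1 - 0.4955) = 0.25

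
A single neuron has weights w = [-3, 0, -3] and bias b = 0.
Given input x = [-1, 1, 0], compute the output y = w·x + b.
y = 3

y = (-3)(-1) + (0)(1) + (-3)(0) + 0 = 3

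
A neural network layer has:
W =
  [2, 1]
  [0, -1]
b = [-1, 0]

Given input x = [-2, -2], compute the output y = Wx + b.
y = [-7, 2]

Wx = [2×-2 + 1×-2, 0×-2 + -1×-2]
   = [-6, 2]
y = Wx + b = [-6 + -1, 2 + 0] = [-7, 2]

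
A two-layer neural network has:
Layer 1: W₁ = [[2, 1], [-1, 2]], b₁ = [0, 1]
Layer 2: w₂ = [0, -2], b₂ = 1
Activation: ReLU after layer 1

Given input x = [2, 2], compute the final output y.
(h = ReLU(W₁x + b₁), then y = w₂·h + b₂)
y = -5

Layer 1 pre-activation: z₁ = [6, 3]
After ReLU: h = [6, 3]
Layer 2 output: y = 0×6 + -2×3 + 1 = -5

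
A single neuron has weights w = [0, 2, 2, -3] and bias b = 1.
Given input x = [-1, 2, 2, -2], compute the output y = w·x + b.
y = 15

y = (0)(-1) + (2)(2) + (2)(2) + (-3)(-2) + 1 = 15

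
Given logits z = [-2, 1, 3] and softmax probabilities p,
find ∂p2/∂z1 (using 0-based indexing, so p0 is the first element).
∂p2/∂z1 = -0.1038

p = softmax(z) = [0.0059, 0.1185, 0.8756]
p2 = 0.8756, p1 = 0.1185

∂p2/∂z1 = -p2 × p1 = -0.8756 × 0.1185 = -0.1038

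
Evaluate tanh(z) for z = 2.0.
0.964

tanh(2.0) = (e^(2.0) - e^(-2.0))/(e^(2.0) + e^(-2.0)) = 0.964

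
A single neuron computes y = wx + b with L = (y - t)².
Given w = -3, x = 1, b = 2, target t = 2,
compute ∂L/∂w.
∂L/∂w = -6

y = wx + b = (-3)(1) + 2 = -1
∂L/∂y = 2(y - t) = 2(-1 - 2) = -6
∂y/∂w = x = 1
∂L/∂w = ∂L/∂y · ∂y/∂w = -6 × 1 = -6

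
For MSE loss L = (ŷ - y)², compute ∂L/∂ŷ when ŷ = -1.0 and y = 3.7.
∂L/∂ŷ = -9.4

∂L/∂ŷ = 2(ŷ - y) = 2(-1.0 - 3.7) = 2(-4.7) = -9.4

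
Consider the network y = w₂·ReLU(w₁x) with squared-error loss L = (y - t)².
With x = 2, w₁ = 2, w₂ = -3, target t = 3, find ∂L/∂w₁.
∂L/∂w₁ = 180

Forward pass:
z = w₁x = 2×2 = 4
h = ReLU(4) = 4
y = w₂h = -3×4 = -12

Backward pass:
∂L/∂y = 2(y - t) = 2(-12 - 3) = -30
∂y/∂h = w₂ = -3
∂h/∂z = 1 (ReLU derivative)
∂z/∂w₁ = x = 2

∂L/∂w₁ = -30 × -3 × 1 × 2 = 180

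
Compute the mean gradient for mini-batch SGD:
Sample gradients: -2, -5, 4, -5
Average gradient = -2

Average = (1/4)(-2 + -5 + 4 + -5) = -8/4 = -2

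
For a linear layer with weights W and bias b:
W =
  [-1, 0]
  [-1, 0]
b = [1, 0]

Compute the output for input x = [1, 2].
y = [0, -1]

Wx = [-1×1 + 0×2, -1×1 + 0×2]
   = [-1, -1]
y = Wx + b = [-1 + 1, -1 + 0] = [0, -1]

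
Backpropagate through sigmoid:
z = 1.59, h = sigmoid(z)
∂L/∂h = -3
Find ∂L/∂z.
∂L/∂z = -0.4221

σ(1.59) = 0.8306
σ'(1.59) = σ(1.59)(1 - σ(1.59)) = 0.8306 × 0.1694 = 0.1407
∂L/∂z = ∂L/∂h · σ'(z) = -3 × 0.1407 = -0.4221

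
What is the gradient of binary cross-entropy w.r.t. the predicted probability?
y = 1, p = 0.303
∂L/∂p = -3.3

∂L/∂p = -y/p + (1-y)/(1-p) = -1/0.303 + 0 = -3.3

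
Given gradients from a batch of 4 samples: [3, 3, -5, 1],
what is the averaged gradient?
Average gradient = 0.5

Average = (1/4)(3 + 3 + -5 + 1) = 2/4 = 0.5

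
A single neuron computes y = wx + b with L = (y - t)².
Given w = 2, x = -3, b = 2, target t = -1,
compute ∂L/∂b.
∂L/∂b = -6

y = wx + b = (2)(-3) + 2 = -4
∂L/∂y = 2(y - t) = 2(-4 - -1) = -6
∂y/∂b = 1
∂L/∂b = ∂L/∂y · ∂y/∂b = -6 × 1 = -6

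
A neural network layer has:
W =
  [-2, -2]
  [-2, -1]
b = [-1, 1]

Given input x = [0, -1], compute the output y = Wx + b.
y = [1, 2]

Wx = [-2×0 + -2×-1, -2×0 + -1×-1]
   = [2, 1]
y = Wx + b = [2 + -1, 1 + 1] = [1, 2]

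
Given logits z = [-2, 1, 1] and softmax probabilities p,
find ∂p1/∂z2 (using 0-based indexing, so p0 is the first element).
∂p1/∂z2 = -0.238

p = softmax(z) = [0.02429, 0.4879, 0.4879]
p1 = 0.4879, p2 = 0.4879

∂p1/∂z2 = -p1 × p2 = -0.4879 × 0.4879 = -0.238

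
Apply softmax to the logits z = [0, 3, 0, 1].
p = [0.0403, 0.8098, 0.0403, 0.1096]

exp(z) = [1, 20.09, 1, 2.718]
Sum = 24.8
p = [0.0403, 0.8098, 0.0403, 0.1096]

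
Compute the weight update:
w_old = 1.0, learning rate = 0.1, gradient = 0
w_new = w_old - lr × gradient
w_new = 1

w_new = w - η·∂L/∂w = 1.0 - 0.1×(0) = 1.0 - (0) = 1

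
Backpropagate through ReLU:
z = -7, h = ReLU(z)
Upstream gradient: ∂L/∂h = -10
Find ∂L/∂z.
∂L/∂z = 0

h = ReLU(-7) = 0
Since z < 0: ∂h/∂z = 0
∂L/∂z = ∂L/∂h · ∂h/∂z = -10 × 0 = 0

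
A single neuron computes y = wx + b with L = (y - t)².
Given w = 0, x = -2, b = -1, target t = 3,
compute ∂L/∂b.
∂L/∂b = -8

y = wx + b = (0)(-2) + -1 = -1
∂L/∂y = 2(y - t) = 2(-1 - 3) = -8
∂y/∂b = 1
∂L/∂b = ∂L/∂y · ∂y/∂b = -8 × 1 = -8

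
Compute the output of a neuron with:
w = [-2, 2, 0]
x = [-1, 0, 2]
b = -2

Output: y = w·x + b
y = 0

y = (-2)(-1) + (2)(0) + (0)(2) + -2 = 0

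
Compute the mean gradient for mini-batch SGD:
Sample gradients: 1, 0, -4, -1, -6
Average gradient = -2

Average = (1/5)(1 + 0 + -4 + -1 + -6) = -10/5 = -2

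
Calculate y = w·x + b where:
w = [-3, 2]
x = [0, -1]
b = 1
y = -1

y = (-3)(0) + (2)(-1) + 1 = -1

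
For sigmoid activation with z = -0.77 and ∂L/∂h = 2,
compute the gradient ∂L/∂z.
∂L/∂z = 0.4326

σ(-0.77) = 0.3165
σ'(-0.77) = σ(-0.77)(1 - σ(-0.77)) = 0.3165 × 0.6835 = 0.2163
∂L/∂z = ∂L/∂h · σ'(z) = 2 × 0.2163 = 0.4326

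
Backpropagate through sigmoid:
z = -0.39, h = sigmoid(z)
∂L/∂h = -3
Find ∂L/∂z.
∂L/∂z = -0.7222

σ(-0.39) = 0.4037
σ'(-0.39) = σ(-0.39)(1 - σ(-0.39)) = 0.4037 × 0.5963 = 0.2407
∂L/∂z = ∂L/∂h · σ'(z) = -3 × 0.2407 = -0.7222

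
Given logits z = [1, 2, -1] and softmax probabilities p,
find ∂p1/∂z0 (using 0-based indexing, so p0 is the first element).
∂p1/∂z0 = -0.183

p = softmax(z) = [0.2595, 0.7054, 0.03512]
p1 = 0.7054, p0 = 0.2595

∂p1/∂z0 = -p1 × p0 = -0.7054 × 0.2595 = -0.183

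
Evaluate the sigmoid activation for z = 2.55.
0.9276

sigmoid(2.55) = 1/(1 + e^(-2.55)) = 1/(1 + 0.07808) = 0.9276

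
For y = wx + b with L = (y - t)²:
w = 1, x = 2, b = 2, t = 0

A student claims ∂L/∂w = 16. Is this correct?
Correct

y = (1)(2) + 2 = 4
∂L/∂y = 2(y - t) = 2(4 - 0) = 8
∂y/∂w = x = 2
∂L/∂w = 8 × 2 = 16

Claimed value: 16
Correct: The correct gradient is 16.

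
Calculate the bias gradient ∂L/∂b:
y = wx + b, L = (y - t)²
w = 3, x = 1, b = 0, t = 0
∂L/∂b = 6

y = wx + b = (3)(1) + 0 = 3
∂L/∂y = 2(y - t) = 2(3 - 0) = 6
∂y/∂b = 1
∂L/∂b = ∂L/∂y · ∂y/∂b = 6 × 1 = 6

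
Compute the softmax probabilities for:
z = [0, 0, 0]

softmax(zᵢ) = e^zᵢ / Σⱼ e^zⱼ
p = [0.3333, 0.3333, 0.3333]

exp(z) = [1, 1, 1]
Sum = 3
p = [0.3333, 0.3333, 0.3333]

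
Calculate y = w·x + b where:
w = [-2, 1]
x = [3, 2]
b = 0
y = -4

y = (-2)(3) + (1)(2) + 0 = -4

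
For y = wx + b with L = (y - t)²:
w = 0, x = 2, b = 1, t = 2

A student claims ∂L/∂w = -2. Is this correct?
Incorrect

y = (0)(2) + 1 = 1
∂L/∂y = 2(y - t) = 2(1 - 2) = -2
∂y/∂w = x = 2
∂L/∂w = -2 × 2 = -4

Claimed value: -2
Incorrect: The correct gradient is -4.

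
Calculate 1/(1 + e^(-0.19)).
0.5474

sigmoid(0.19) = 1/(1 + e^(-0.19)) = 1/(1 + 0.827) = 0.5474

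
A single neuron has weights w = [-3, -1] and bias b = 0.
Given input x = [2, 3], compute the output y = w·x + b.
y = -9

y = (-3)(2) + (-1)(3) + 0 = -9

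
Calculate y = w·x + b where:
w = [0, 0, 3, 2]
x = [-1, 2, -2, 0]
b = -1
y = -7

y = (0)(-1) + (0)(2) + (3)(-2) + (2)(0) + -1 = -7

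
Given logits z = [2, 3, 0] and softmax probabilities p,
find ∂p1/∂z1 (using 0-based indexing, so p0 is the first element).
∂p1/∂z1 = 0.2078

p = softmax(z) = [0.2595, 0.7054, 0.03512]
p1 = 0.7054

∂p1/∂z1 = p1(1 - p1) = 0.7054 × (1 - 0.7054) = 0.2078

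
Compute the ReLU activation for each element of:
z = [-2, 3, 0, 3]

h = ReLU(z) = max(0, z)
h = [0, 3, 0, 3]

ReLU applied element-wise: max(0,-2)=0, max(0,3)=3, max(0,0)=0, max(0,3)=3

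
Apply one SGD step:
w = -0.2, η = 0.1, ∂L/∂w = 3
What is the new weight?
w_new = -0.5

w_new = w - η·∂L/∂w = -0.2 - 0.1×(3) = -0.2 - (0.3) = -0.5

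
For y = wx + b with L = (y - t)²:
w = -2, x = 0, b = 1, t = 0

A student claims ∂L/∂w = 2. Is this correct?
Incorrect

y = (-2)(0) + 1 = 1
∂L/∂y = 2(y - t) = 2(1 - 0) = 2
∂y/∂w = x = 0
∂L/∂w = 2 × 0 = 0

Claimed value: 2
Incorrect: The correct gradient is 0.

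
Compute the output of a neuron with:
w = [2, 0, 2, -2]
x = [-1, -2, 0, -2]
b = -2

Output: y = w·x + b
y = 0

y = (2)(-1) + (0)(-2) + (2)(0) + (-2)(-2) + -2 = 0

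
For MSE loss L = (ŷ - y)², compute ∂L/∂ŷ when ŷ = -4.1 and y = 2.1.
∂L/∂ŷ = -12.4

∂L/∂ŷ = 2(ŷ - y) = 2(-4.1 - 2.1) = 2(-6.2) = -12.4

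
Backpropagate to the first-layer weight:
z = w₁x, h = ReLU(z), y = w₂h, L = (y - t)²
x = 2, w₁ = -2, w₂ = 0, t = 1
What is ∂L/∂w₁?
∂L/∂w₁ = 0

Forward pass:
z = w₁x = -2×2 = -4
h = ReLU(-4) = 0
y = w₂h = 0×0 = 0

Backward pass:
∂L/∂y = 2(y - t) = 2(0 - 1) = -2
∂y/∂h = w₂ = 0
∂h/∂z = 0 (ReLU derivative)
∂z/∂w₁ = x = 2

∂L/∂w₁ = -2 × 0 × 0 × 2 = 0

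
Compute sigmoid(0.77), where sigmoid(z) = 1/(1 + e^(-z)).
0.6835

sigmoid(0.77) = 1/(1 + e^(-0.77)) = 1/(1 + 0.463) = 0.6835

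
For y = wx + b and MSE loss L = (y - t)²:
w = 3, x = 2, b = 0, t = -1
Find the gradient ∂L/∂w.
∂L/∂w = 28

y = wx + b = (3)(2) + 0 = 6
∂L/∂y = 2(y - t) = 2(6 - -1) = 14
∂y/∂w = x = 2
∂L/∂w = ∂L/∂y · ∂y/∂w = 14 × 2 = 28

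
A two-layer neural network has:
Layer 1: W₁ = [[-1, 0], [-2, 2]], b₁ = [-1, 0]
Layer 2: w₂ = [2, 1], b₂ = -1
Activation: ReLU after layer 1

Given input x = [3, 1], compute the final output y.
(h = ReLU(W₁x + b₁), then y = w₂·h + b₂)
y = -1

Layer 1 pre-activation: z₁ = [-4, -4]
After ReLU: h = [0, 0]
Layer 2 output: y = 2×0 + 1×0 + -1 = -1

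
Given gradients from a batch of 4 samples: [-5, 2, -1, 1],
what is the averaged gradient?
Average gradient = -0.75

Average = (1/4)(-5 + 2 + -1 + 1) = -3/4 = -0.75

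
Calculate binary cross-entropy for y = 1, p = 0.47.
L = 0.755

L = -1·log(0.47) - 0·log(0.53) = -log(0.47) = 0.755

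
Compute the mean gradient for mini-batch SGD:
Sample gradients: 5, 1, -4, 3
Average gradient = 1.25

Average = (1/4)(5 + 1 + -4 + 3) = 5/4 = 1.25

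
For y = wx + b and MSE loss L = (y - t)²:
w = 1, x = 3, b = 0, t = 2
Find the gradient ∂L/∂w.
∂L/∂w = 6

y = wx + b = (1)(3) + 0 = 3
∂L/∂y = 2(y - t) = 2(3 - 2) = 2
∂y/∂w = x = 3
∂L/∂w = ∂L/∂y · ∂y/∂w = 2 × 3 = 6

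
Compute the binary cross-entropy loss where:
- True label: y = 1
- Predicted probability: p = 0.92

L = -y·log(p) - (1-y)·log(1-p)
L = 0.08338

L = -1·log(0.92) - 0·log(0.08) = -log(0.92) = 0.08338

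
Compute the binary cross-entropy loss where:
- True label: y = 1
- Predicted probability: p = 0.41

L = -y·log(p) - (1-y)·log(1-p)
L = 0.8916

L = -1·log(0.41) - 0·log(0.59) = -log(0.41) = 0.8916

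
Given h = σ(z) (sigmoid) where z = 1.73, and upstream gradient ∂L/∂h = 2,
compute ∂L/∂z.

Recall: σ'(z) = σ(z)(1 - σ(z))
∂L/∂z = 0.2558

σ(1.73) = 0.8494
σ'(1.73) = σ(1.73)(1 - σ(1.73)) = 0.8494 × 0.1506 = 0.1279
∂L/∂z = ∂L/∂h · σ'(z) = 2 × 0.1279 = 0.2558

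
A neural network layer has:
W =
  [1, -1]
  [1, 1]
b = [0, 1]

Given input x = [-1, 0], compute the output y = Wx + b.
y = [-1, 0]

Wx = [1×-1 + -1×0, 1×-1 + 1×0]
   = [-1, -1]
y = Wx + b = [-1 + 0, -1 + 1] = [-1, 0]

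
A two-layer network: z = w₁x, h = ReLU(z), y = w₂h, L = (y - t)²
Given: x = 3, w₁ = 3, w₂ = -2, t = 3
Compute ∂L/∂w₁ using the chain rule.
∂L/∂w₁ = 252

Forward pass:
z = w₁x = 3×3 = 9
h = ReLU(9) = 9
y = w₂h = -2×9 = -18

Backward pass:
∂L/∂y = 2(y - t) = 2(-18 - 3) = -42
∂y/∂h = w₂ = -2
∂h/∂z = 1 (ReLU derivative)
∂z/∂w₁ = x = 3

∂L/∂w₁ = -42 × -2 × 1 × 3 = 252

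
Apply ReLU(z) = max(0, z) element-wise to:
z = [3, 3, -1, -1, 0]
h = [3, 3, 0, 0, 0]

ReLU applied element-wise: max(0,3)=3, max(0,3)=3, max(0,-1)=0, max(0,-1)=0, max(0,0)=0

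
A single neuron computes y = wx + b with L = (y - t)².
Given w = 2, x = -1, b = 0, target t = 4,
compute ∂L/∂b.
∂L/∂b = -12

y = wx + b = (2)(-1) + 0 = -2
∂L/∂y = 2(y - t) = 2(-2 - 4) = -12
∂y/∂b = 1
∂L/∂b = ∂L/∂y · ∂y/∂b = -12 × 1 = -12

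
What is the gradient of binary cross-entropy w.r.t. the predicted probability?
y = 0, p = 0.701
∂L/∂p = 3.344

∂L/∂p = -y/p + (1-y)/(1-p) = 0 + 1/0.299 = 3.344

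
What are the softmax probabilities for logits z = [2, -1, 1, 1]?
p = [0.5601, 0.0279, 0.206, 0.206]

exp(z) = [7.389, 0.3679, 2.718, 2.718]
Sum = 13.19
p = [0.5601, 0.0279, 0.206, 0.206]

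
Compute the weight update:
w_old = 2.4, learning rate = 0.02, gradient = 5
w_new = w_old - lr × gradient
w_new = 2.3

w_new = w - η·∂L/∂w = 2.4 - 0.02×(5) = 2.4 - (0.1) = 2.3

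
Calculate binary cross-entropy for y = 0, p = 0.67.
L = 1.109

L = -0·log(0.67) - 1·log(0.33) = -log(0.33) = 1.109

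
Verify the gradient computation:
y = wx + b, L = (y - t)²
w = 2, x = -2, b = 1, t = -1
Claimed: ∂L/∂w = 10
Incorrect

y = (2)(-2) + 1 = -3
∂L/∂y = 2(y - t) = 2(-3 - -1) = -4
∂y/∂w = x = -2
∂L/∂w = -4 × -2 = 8

Claimed value: 10
Incorrect: The correct gradient is 8.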